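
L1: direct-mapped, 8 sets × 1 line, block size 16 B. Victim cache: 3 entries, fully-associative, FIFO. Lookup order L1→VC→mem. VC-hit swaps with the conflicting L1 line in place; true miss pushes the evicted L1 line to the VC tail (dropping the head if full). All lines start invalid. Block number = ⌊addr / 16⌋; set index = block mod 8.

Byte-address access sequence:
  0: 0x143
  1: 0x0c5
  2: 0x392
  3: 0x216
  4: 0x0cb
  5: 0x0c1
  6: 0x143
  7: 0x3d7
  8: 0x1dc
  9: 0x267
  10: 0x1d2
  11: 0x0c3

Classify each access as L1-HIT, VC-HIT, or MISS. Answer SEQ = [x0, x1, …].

SEQ = [MISS, MISS, MISS, MISS, L1-HIT, L1-HIT, VC-HIT, MISS, MISS, MISS, L1-HIT, VC-HIT]

  [0] addr=0x143 blk=20 s=4: MISS | VC []
  [1] addr=0xc5 blk=12 s=4: MISS | VC [20]
  [2] addr=0x392 blk=57 s=1: MISS | VC [20]
  [3] addr=0x216 blk=33 s=1: MISS | VC [20, 57]
  [4] addr=0xcb blk=12 s=4: L1-HIT | VC [20, 57]
  [5] addr=0xc1 blk=12 s=4: L1-HIT | VC [20, 57]
  [6] addr=0x143 blk=20 s=4: VC-HIT | VC [12, 57]
  [7] addr=0x3d7 blk=61 s=5: MISS | VC [12, 57]
  [8] addr=0x1dc blk=29 s=5: MISS | VC [12, 57, 61]
  [9] addr=0x267 blk=38 s=6: MISS | VC [12, 57, 61]
  [10] addr=0x1d2 blk=29 s=5: L1-HIT | VC [12, 57, 61]
  [11] addr=0xc3 blk=12 s=4: VC-HIT | VC [20, 57, 61]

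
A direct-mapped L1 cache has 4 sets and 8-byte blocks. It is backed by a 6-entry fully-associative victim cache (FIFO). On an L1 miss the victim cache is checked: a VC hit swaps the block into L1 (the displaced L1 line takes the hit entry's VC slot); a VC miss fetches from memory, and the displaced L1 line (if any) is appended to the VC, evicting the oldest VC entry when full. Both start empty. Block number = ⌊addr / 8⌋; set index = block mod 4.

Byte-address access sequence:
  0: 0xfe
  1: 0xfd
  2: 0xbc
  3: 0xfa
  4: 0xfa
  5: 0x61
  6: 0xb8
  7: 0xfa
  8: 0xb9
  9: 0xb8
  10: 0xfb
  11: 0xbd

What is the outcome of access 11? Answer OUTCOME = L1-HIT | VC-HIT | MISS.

0: 0xfe (blk 31, set 3) → MISS  vc=[]
1: 0xfd (blk 31, set 3) → L1-HIT  vc=[]
2: 0xbc (blk 23, set 3) → MISS  vc=[31]
3: 0xfa (blk 31, set 3) → VC-HIT  vc=[23]
4: 0xfa (blk 31, set 3) → L1-HIT  vc=[23]
5: 0x61 (blk 12, set 0) → MISS  vc=[23]
6: 0xb8 (blk 23, set 3) → VC-HIT  vc=[31]
7: 0xfa (blk 31, set 3) → VC-HIT  vc=[23]
8: 0xb9 (blk 23, set 3) → VC-HIT  vc=[31]
9: 0xb8 (blk 23, set 3) → L1-HIT  vc=[31]
10: 0xfb (blk 31, set 3) → VC-HIT  vc=[23]
11: 0xbd (blk 23, set 3) → VC-HIT  vc=[31]

OUTCOME = VC-HIT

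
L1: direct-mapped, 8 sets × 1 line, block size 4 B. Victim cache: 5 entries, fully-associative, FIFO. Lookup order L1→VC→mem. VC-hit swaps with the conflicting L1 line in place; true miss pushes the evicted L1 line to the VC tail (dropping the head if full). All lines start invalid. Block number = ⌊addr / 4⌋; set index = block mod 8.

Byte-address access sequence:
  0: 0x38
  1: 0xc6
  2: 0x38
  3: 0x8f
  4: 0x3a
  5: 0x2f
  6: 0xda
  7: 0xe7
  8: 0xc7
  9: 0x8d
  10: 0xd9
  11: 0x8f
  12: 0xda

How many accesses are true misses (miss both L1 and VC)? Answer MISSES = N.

MISSES = 6

0: 0x38 (blk 14, set 6) → MISS  vc=[]
1: 0xc6 (blk 49, set 1) → MISS  vc=[]
2: 0x38 (blk 14, set 6) → L1-HIT  vc=[]
3: 0x8f (blk 35, set 3) → MISS  vc=[]
4: 0x3a (blk 14, set 6) → L1-HIT  vc=[]
5: 0x2f (blk 11, set 3) → MISS  vc=[35]
6: 0xda (blk 54, set 6) → MISS  vc=[35, 14]
7: 0xe7 (blk 57, set 1) → MISS  vc=[35, 14, 49]
8: 0xc7 (blk 49, set 1) → VC-HIT  vc=[35, 14, 57]
9: 0x8d (blk 35, set 3) → VC-HIT  vc=[11, 14, 57]
10: 0xd9 (blk 54, set 6) → L1-HIT  vc=[11, 14, 57]
11: 0x8f (blk 35, set 3) → L1-HIT  vc=[11, 14, 57]
12: 0xda (blk 54, set 6) → L1-HIT  vc=[11, 14, 57]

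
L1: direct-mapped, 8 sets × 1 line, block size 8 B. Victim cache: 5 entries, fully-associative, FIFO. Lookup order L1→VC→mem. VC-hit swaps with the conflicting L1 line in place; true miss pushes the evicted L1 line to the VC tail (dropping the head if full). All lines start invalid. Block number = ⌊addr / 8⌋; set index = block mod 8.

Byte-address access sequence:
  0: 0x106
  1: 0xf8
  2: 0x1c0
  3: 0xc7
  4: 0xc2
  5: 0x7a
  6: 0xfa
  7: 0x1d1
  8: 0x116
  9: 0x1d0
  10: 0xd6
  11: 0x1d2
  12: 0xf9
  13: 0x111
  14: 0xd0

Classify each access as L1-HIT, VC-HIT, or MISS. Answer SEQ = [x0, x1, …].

SEQ = [MISS, MISS, MISS, MISS, L1-HIT, MISS, VC-HIT, MISS, MISS, VC-HIT, MISS, VC-HIT, L1-HIT, VC-HIT, VC-HIT]

#0 0x106→b32/s0 MISS; vc=[]
#1 0xf8→b31/s7 MISS; vc=[]
#2 0x1c0→b56/s0 MISS; vc=[32]
#3 0xc7→b24/s0 MISS; vc=[32,56]
#4 0xc2→b24/s0 L1-HIT; vc=[32,56]
#5 0x7a→b15/s7 MISS; vc=[32,56,31]
#6 0xfa→b31/s7 VC-HIT; vc=[32,56,15]
#7 0x1d1→b58/s2 MISS; vc=[32,56,15]
#8 0x116→b34/s2 MISS; vc=[32,56,15,58]
#9 0x1d0→b58/s2 VC-HIT; vc=[32,56,15,34]
#10 0xd6→b26/s2 MISS; vc=[32,56,15,34,58]
#11 0x1d2→b58/s2 VC-HIT; vc=[32,56,15,34,26]
#12 0xf9→b31/s7 L1-HIT; vc=[32,56,15,34,26]
#13 0x111→b34/s2 VC-HIT; vc=[32,56,15,58,26]
#14 0xd0→b26/s2 VC-HIT; vc=[32,56,15,58,34]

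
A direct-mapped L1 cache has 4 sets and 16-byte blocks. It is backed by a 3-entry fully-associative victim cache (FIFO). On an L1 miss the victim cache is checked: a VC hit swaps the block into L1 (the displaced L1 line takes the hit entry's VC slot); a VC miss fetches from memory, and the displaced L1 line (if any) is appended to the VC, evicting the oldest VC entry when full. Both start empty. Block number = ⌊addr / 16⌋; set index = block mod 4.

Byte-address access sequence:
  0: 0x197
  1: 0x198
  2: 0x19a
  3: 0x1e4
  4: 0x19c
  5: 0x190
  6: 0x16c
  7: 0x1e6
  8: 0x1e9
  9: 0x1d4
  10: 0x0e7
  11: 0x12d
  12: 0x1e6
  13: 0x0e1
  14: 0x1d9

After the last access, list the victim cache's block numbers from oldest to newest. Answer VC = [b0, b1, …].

VC = [25, 18, 30]

0: 0x197 (blk 25, set 1) → MISS  vc=[]
1: 0x198 (blk 25, set 1) → L1-HIT  vc=[]
2: 0x19a (blk 25, set 1) → L1-HIT  vc=[]
3: 0x1e4 (blk 30, set 2) → MISS  vc=[]
4: 0x19c (blk 25, set 1) → L1-HIT  vc=[]
5: 0x190 (blk 25, set 1) → L1-HIT  vc=[]
6: 0x16c (blk 22, set 2) → MISS  vc=[30]
7: 0x1e6 (blk 30, set 2) → VC-HIT  vc=[22]
8: 0x1e9 (blk 30, set 2) → L1-HIT  vc=[22]
9: 0x1d4 (blk 29, set 1) → MISS  vc=[22, 25]
10: 0xe7 (blk 14, set 2) → MISS  vc=[22, 25, 30]
11: 0x12d (blk 18, set 2) → MISS  vc=[25, 30, 14]
12: 0x1e6 (blk 30, set 2) → VC-HIT  vc=[25, 18, 14]
13: 0xe1 (blk 14, set 2) → VC-HIT  vc=[25, 18, 30]
14: 0x1d9 (blk 29, set 1) → L1-HIT  vc=[25, 18, 30]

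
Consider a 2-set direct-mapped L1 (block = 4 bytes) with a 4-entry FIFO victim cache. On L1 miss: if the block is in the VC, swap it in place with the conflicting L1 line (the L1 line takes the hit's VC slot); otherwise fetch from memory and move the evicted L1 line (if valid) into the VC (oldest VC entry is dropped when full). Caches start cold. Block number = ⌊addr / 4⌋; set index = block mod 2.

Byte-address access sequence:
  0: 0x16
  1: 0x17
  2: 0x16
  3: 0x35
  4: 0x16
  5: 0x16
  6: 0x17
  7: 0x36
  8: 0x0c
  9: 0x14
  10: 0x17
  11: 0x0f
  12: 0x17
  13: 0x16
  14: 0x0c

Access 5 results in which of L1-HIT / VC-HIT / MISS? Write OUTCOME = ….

OUTCOME = L1-HIT

0: 0x16 (blk 5, set 1) → MISS  vc=[]
1: 0x17 (blk 5, set 1) → L1-HIT  vc=[]
2: 0x16 (blk 5, set 1) → L1-HIT  vc=[]
3: 0x35 (blk 13, set 1) → MISS  vc=[5]
4: 0x16 (blk 5, set 1) → VC-HIT  vc=[13]
5: 0x16 (blk 5, set 1) → L1-HIT  vc=[13]
6: 0x17 (blk 5, set 1) → L1-HIT  vc=[13]
7: 0x36 (blk 13, set 1) → VC-HIT  vc=[5]
8: 0xc (blk 3, set 1) → MISS  vc=[5, 13]
9: 0x14 (blk 5, set 1) → VC-HIT  vc=[3, 13]
10: 0x17 (blk 5, set 1) → L1-HIT  vc=[3, 13]
11: 0xf (blk 3, set 1) → VC-HIT  vc=[5, 13]
12: 0x17 (blk 5, set 1) → VC-HIT  vc=[3, 13]
13: 0x16 (blk 5, set 1) → L1-HIT  vc=[3, 13]
14: 0xc (blk 3, set 1) → VC-HIT  vc=[5, 13]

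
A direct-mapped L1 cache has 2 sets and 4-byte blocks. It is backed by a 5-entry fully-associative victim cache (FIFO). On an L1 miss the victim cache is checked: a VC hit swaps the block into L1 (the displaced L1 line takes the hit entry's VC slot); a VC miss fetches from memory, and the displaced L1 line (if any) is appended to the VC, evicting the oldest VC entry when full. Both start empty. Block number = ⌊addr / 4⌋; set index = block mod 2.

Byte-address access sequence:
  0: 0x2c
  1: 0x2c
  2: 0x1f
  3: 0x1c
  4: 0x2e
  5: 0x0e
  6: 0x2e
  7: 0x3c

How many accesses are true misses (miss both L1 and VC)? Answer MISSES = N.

  [0] addr=0x2c blk=11 s=1: MISS | VC []
  [1] addr=0x2c blk=11 s=1: L1-HIT | VC []
  [2] addr=0x1f blk=7 s=1: MISS | VC [11]
  [3] addr=0x1c blk=7 s=1: L1-HIT | VC [11]
  [4] addr=0x2e blk=11 s=1: VC-HIT | VC [7]
  [5] addr=0xe blk=3 s=1: MISS | VC [7, 11]
  [6] addr=0x2e blk=11 s=1: VC-HIT | VC [7, 3]
  [7] addr=0x3c blk=15 s=1: MISS | VC [7, 3, 11]

MISSES = 4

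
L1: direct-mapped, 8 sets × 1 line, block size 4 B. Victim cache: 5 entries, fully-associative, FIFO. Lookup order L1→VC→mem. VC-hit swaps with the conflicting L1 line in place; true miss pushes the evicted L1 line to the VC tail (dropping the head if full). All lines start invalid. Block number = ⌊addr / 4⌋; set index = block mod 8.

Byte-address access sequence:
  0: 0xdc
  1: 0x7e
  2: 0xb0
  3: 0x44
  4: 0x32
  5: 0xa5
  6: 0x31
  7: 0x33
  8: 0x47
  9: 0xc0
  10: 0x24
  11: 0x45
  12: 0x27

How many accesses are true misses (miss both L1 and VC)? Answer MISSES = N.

MISSES = 8

#0 0xdc→b55/s7 MISS; vc=[]
#1 0x7e→b31/s7 MISS; vc=[55]
#2 0xb0→b44/s4 MISS; vc=[55]
#3 0x44→b17/s1 MISS; vc=[55]
#4 0x32→b12/s4 MISS; vc=[55,44]
#5 0xa5→b41/s1 MISS; vc=[55,44,17]
#6 0x31→b12/s4 L1-HIT; vc=[55,44,17]
#7 0x33→b12/s4 L1-HIT; vc=[55,44,17]
#8 0x47→b17/s1 VC-HIT; vc=[55,44,41]
#9 0xc0→b48/s0 MISS; vc=[55,44,41]
#10 0x24→b9/s1 MISS; vc=[55,44,41,17]
#11 0x45→b17/s1 VC-HIT; vc=[55,44,41,9]
#12 0x27→b9/s1 VC-HIT; vc=[55,44,41,17]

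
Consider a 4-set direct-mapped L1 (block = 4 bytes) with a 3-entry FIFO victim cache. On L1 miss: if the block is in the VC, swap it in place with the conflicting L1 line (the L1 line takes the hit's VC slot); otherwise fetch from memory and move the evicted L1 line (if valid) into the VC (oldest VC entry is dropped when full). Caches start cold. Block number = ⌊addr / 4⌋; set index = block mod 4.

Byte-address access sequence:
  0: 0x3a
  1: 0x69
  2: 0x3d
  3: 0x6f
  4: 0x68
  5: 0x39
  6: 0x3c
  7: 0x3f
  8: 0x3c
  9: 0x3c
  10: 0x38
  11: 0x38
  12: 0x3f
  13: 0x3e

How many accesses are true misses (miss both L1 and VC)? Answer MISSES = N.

MISSES = 4

#0 0x3a→b14/s2 MISS; vc=[]
#1 0x69→b26/s2 MISS; vc=[14]
#2 0x3d→b15/s3 MISS; vc=[14]
#3 0x6f→b27/s3 MISS; vc=[14,15]
#4 0x68→b26/s2 L1-HIT; vc=[14,15]
#5 0x39→b14/s2 VC-HIT; vc=[26,15]
#6 0x3c→b15/s3 VC-HIT; vc=[26,27]
#7 0x3f→b15/s3 L1-HIT; vc=[26,27]
#8 0x3c→b15/s3 L1-HIT; vc=[26,27]
#9 0x3c→b15/s3 L1-HIT; vc=[26,27]
#10 0x38→b14/s2 L1-HIT; vc=[26,27]
#11 0x38→b14/s2 L1-HIT; vc=[26,27]
#12 0x3f→b15/s3 L1-HIT; vc=[26,27]
#13 0x3e→b15/s3 L1-HIT; vc=[26,27]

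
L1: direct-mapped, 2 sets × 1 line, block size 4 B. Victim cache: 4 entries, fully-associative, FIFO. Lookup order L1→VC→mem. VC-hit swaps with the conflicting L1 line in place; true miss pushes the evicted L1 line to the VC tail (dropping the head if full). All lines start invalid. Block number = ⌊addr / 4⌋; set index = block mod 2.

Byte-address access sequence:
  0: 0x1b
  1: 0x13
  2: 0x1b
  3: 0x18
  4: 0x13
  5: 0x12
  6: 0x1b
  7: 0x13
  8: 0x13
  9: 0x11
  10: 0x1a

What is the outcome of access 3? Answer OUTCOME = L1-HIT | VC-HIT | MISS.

0: 0x1b (blk 6, set 0) → MISS  vc=[]
1: 0x13 (blk 4, set 0) → MISS  vc=[6]
2: 0x1b (blk 6, set 0) → VC-HIT  vc=[4]
3: 0x18 (blk 6, set 0) → L1-HIT  vc=[4]
4: 0x13 (blk 4, set 0) → VC-HIT  vc=[6]
5: 0x12 (blk 4, set 0) → L1-HIT  vc=[6]
6: 0x1b (blk 6, set 0) → VC-HIT  vc=[4]
7: 0x13 (blk 4, set 0) → VC-HIT  vc=[6]
8: 0x13 (blk 4, set 0) → L1-HIT  vc=[6]
9: 0x11 (blk 4, set 0) → L1-HIT  vc=[6]
10: 0x1a (blk 6, set 0) → VC-HIT  vc=[4]

OUTCOME = L1-HIT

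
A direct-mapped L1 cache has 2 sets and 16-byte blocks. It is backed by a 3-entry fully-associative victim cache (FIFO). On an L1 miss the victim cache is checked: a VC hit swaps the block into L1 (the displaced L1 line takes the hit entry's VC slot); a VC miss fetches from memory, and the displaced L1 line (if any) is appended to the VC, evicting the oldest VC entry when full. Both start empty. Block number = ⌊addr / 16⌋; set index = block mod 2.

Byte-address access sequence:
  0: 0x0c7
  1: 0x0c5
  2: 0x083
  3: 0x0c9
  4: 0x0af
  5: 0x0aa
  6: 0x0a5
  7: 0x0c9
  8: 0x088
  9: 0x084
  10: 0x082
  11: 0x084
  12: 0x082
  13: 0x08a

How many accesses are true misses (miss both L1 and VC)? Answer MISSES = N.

MISSES = 3

#0 0xc7→b12/s0 MISS; vc=[]
#1 0xc5→b12/s0 L1-HIT; vc=[]
#2 0x83→b8/s0 MISS; vc=[12]
#3 0xc9→b12/s0 VC-HIT; vc=[8]
#4 0xaf→b10/s0 MISS; vc=[8,12]
#5 0xaa→b10/s0 L1-HIT; vc=[8,12]
#6 0xa5→b10/s0 L1-HIT; vc=[8,12]
#7 0xc9→b12/s0 VC-HIT; vc=[8,10]
#8 0x88→b8/s0 VC-HIT; vc=[12,10]
#9 0x84→b8/s0 L1-HIT; vc=[12,10]
#10 0x82→b8/s0 L1-HIT; vc=[12,10]
#11 0x84→b8/s0 L1-HIT; vc=[12,10]
#12 0x82→b8/s0 L1-HIT; vc=[12,10]
#13 0x8a→b8/s0 L1-HIT; vc=[12,10]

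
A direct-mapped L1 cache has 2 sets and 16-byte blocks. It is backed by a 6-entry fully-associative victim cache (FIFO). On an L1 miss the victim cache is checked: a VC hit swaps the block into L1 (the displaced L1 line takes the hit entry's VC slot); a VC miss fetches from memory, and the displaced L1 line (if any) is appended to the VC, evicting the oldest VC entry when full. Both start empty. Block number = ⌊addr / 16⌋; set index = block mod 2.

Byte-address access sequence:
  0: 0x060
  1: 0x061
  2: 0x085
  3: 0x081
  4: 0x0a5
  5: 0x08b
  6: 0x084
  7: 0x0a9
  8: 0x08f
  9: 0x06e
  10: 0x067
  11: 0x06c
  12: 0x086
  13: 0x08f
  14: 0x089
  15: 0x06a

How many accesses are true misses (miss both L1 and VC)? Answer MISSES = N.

MISSES = 3

#0 0x60→b6/s0 MISS; vc=[]
#1 0x61→b6/s0 L1-HIT; vc=[]
#2 0x85→b8/s0 MISS; vc=[6]
#3 0x81→b8/s0 L1-HIT; vc=[6]
#4 0xa5→b10/s0 MISS; vc=[6,8]
#5 0x8b→b8/s0 VC-HIT; vc=[6,10]
#6 0x84→b8/s0 L1-HIT; vc=[6,10]
#7 0xa9→b10/s0 VC-HIT; vc=[6,8]
#8 0x8f→b8/s0 VC-HIT; vc=[6,10]
#9 0x6e→b6/s0 VC-HIT; vc=[8,10]
#10 0x67→b6/s0 L1-HIT; vc=[8,10]
#11 0x6c→b6/s0 L1-HIT; vc=[8,10]
#12 0x86→b8/s0 VC-HIT; vc=[6,10]
#13 0x8f→b8/s0 L1-HIT; vc=[6,10]
#14 0x89→b8/s0 L1-HIT; vc=[6,10]
#15 0x6a→b6/s0 VC-HIT; vc=[8,10]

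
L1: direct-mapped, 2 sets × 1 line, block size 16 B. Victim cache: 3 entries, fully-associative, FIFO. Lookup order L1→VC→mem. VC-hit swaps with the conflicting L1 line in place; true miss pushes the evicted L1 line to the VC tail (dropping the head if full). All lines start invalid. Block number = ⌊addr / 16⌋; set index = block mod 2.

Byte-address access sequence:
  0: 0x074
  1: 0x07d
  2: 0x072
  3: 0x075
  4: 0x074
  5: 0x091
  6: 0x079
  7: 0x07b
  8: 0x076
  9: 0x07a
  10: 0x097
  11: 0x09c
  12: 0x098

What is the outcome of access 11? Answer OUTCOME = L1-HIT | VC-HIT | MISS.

OUTCOME = L1-HIT

0: 0x74 (blk 7, set 1) → MISS  vc=[]
1: 0x7d (blk 7, set 1) → L1-HIT  vc=[]
2: 0x72 (blk 7, set 1) → L1-HIT  vc=[]
3: 0x75 (blk 7, set 1) → L1-HIT  vc=[]
4: 0x74 (blk 7, set 1) → L1-HIT  vc=[]
5: 0x91 (blk 9, set 1) → MISS  vc=[7]
6: 0x79 (blk 7, set 1) → VC-HIT  vc=[9]
7: 0x7b (blk 7, set 1) → L1-HIT  vc=[9]
8: 0x76 (blk 7, set 1) → L1-HIT  vc=[9]
9: 0x7a (blk 7, set 1) → L1-HIT  vc=[9]
10: 0x97 (blk 9, set 1) → VC-HIT  vc=[7]
11: 0x9c (blk 9, set 1) → L1-HIT  vc=[7]
12: 0x98 (blk 9, set 1) → L1-HIT  vc=[7]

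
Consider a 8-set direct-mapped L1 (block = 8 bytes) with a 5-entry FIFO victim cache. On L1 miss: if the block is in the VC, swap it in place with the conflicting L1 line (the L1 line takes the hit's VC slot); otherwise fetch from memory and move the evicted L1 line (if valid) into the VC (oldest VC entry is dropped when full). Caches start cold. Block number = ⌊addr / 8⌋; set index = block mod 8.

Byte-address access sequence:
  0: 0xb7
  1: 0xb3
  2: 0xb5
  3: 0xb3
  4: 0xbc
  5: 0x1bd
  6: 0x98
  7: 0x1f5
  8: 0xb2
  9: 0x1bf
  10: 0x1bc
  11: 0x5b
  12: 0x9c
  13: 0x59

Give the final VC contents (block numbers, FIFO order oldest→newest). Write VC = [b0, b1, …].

  [0] addr=0xb7 blk=22 s=6: MISS | VC []
  [1] addr=0xb3 blk=22 s=6: L1-HIT | VC []
  [2] addr=0xb5 blk=22 s=6: L1-HIT | VC []
  [3] addr=0xb3 blk=22 s=6: L1-HIT | VC []
  [4] addr=0xbc blk=23 s=7: MISS | VC []
  [5] addr=0x1bd blk=55 s=7: MISS | VC [23]
  [6] addr=0x98 blk=19 s=3: MISS | VC [23]
  [7] addr=0x1f5 blk=62 s=6: MISS | VC [23, 22]
  [8] addr=0xb2 blk=22 s=6: VC-HIT | VC [23, 62]
  [9] addr=0x1bf blk=55 s=7: L1-HIT | VC [23, 62]
  [10] addr=0x1bc blk=55 s=7: L1-HIT | VC [23, 62]
  [11] addr=0x5b blk=11 s=3: MISS | VC [23, 62, 19]
  [12] addr=0x9c blk=19 s=3: VC-HIT | VC [23, 62, 11]
  [13] addr=0x59 blk=11 s=3: VC-HIT | VC [23, 62, 19]

VC = [23, 62, 19]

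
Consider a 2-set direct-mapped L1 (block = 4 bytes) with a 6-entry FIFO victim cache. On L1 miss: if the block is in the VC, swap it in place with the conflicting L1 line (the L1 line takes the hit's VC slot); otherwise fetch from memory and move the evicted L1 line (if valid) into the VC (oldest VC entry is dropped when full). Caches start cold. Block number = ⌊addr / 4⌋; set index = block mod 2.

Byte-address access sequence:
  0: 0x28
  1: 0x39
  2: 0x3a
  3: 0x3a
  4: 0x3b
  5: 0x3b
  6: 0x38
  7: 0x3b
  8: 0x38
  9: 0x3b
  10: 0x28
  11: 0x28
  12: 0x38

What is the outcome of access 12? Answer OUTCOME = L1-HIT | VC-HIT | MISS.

OUTCOME = VC-HIT

0: 0x28 (blk 10, set 0) → MISS  vc=[]
1: 0x39 (blk 14, set 0) → MISS  vc=[10]
2: 0x3a (blk 14, set 0) → L1-HIT  vc=[10]
3: 0x3a (blk 14, set 0) → L1-HIT  vc=[10]
4: 0x3b (blk 14, set 0) → L1-HIT  vc=[10]
5: 0x3b (blk 14, set 0) → L1-HIT  vc=[10]
6: 0x38 (blk 14, set 0) → L1-HIT  vc=[10]
7: 0x3b (blk 14, set 0) → L1-HIT  vc=[10]
8: 0x38 (blk 14, set 0) → L1-HIT  vc=[10]
9: 0x3b (blk 14, set 0) → L1-HIT  vc=[10]
10: 0x28 (blk 10, set 0) → VC-HIT  vc=[14]
11: 0x28 (blk 10, set 0) → L1-HIT  vc=[14]
12: 0x38 (blk 14, set 0) → VC-HIT  vc=[10]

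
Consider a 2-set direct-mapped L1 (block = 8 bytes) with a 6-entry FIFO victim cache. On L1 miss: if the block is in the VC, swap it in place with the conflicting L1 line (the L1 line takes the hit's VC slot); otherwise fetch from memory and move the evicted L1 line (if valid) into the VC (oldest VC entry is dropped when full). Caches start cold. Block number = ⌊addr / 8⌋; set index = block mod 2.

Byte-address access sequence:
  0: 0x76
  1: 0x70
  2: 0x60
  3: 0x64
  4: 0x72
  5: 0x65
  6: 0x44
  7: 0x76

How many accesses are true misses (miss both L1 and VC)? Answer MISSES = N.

MISSES = 3

0: 0x76 (blk 14, set 0) → MISS  vc=[]
1: 0x70 (blk 14, set 0) → L1-HIT  vc=[]
2: 0x60 (blk 12, set 0) → MISS  vc=[14]
3: 0x64 (blk 12, set 0) → L1-HIT  vc=[14]
4: 0x72 (blk 14, set 0) → VC-HIT  vc=[12]
5: 0x65 (blk 12, set 0) → VC-HIT  vc=[14]
6: 0x44 (blk 8, set 0) → MISS  vc=[14, 12]
7: 0x76 (blk 14, set 0) → VC-HIT  vc=[8, 12]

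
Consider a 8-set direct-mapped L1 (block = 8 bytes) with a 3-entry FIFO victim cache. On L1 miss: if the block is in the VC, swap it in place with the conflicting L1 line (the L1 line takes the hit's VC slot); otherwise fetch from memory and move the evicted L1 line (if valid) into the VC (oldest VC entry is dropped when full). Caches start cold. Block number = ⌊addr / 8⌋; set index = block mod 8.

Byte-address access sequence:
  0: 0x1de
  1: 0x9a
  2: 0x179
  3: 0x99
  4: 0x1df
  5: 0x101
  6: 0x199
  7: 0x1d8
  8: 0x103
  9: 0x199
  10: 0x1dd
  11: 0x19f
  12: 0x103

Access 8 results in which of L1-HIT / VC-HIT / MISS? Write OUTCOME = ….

0: 0x1de (blk 59, set 3) → MISS  vc=[]
1: 0x9a (blk 19, set 3) → MISS  vc=[59]
2: 0x179 (blk 47, set 7) → MISS  vc=[59]
3: 0x99 (blk 19, set 3) → L1-HIT  vc=[59]
4: 0x1df (blk 59, set 3) → VC-HIT  vc=[19]
5: 0x101 (blk 32, set 0) → MISS  vc=[19]
6: 0x199 (blk 51, set 3) → MISS  vc=[19, 59]
7: 0x1d8 (blk 59, set 3) → VC-HIT  vc=[19, 51]
8: 0x103 (blk 32, set 0) → L1-HIT  vc=[19, 51]
9: 0x199 (blk 51, set 3) → VC-HIT  vc=[19, 59]
10: 0x1dd (blk 59, set 3) → VC-HIT  vc=[19, 51]
11: 0x19f (blk 51, set 3) → VC-HIT  vc=[19, 59]
12: 0x103 (blk 32, set 0) → L1-HIT  vc=[19, 59]

OUTCOME = L1-HIT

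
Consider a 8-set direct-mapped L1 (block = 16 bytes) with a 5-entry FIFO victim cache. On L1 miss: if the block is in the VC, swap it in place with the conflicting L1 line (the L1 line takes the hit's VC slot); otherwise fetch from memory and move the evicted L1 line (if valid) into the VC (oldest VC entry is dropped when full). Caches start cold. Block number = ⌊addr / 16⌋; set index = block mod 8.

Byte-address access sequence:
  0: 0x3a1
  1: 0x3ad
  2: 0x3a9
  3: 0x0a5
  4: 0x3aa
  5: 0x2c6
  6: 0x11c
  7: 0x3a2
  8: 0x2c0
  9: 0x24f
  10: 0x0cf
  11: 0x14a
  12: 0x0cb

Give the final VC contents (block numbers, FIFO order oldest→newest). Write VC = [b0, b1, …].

#0 0x3a1→b58/s2 MISS; vc=[]
#1 0x3ad→b58/s2 L1-HIT; vc=[]
#2 0x3a9→b58/s2 L1-HIT; vc=[]
#3 0xa5→b10/s2 MISS; vc=[58]
#4 0x3aa→b58/s2 VC-HIT; vc=[10]
#5 0x2c6→b44/s4 MISS; vc=[10]
#6 0x11c→b17/s1 MISS; vc=[10]
#7 0x3a2→b58/s2 L1-HIT; vc=[10]
#8 0x2c0→b44/s4 L1-HIT; vc=[10]
#9 0x24f→b36/s4 MISS; vc=[10,44]
#10 0xcf→b12/s4 MISS; vc=[10,44,36]
#11 0x14a→b20/s4 MISS; vc=[10,44,36,12]
#12 0xcb→b12/s4 VC-HIT; vc=[10,44,36,20]

VC = [10, 44, 36, 20]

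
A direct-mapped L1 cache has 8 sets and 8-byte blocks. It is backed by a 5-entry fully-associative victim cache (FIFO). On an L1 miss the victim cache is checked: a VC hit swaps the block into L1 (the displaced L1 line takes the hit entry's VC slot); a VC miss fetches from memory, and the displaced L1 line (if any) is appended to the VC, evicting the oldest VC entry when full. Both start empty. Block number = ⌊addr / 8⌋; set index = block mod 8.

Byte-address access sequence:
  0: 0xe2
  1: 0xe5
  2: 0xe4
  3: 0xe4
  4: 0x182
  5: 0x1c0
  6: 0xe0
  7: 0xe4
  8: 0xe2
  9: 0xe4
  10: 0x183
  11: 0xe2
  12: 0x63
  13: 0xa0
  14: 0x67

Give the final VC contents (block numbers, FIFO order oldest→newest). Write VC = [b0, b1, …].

#0 0xe2→b28/s4 MISS; vc=[]
#1 0xe5→b28/s4 L1-HIT; vc=[]
#2 0xe4→b28/s4 L1-HIT; vc=[]
#3 0xe4→b28/s4 L1-HIT; vc=[]
#4 0x182→b48/s0 MISS; vc=[]
#5 0x1c0→b56/s0 MISS; vc=[48]
#6 0xe0→b28/s4 L1-HIT; vc=[48]
#7 0xe4→b28/s4 L1-HIT; vc=[48]
#8 0xe2→b28/s4 L1-HIT; vc=[48]
#9 0xe4→b28/s4 L1-HIT; vc=[48]
#10 0x183→b48/s0 VC-HIT; vc=[56]
#11 0xe2→b28/s4 L1-HIT; vc=[56]
#12 0x63→b12/s4 MISS; vc=[56,28]
#13 0xa0→b20/s4 MISS; vc=[56,28,12]
#14 0x67→b12/s4 VC-HIT; vc=[56,28,20]

VC = [56, 28, 20]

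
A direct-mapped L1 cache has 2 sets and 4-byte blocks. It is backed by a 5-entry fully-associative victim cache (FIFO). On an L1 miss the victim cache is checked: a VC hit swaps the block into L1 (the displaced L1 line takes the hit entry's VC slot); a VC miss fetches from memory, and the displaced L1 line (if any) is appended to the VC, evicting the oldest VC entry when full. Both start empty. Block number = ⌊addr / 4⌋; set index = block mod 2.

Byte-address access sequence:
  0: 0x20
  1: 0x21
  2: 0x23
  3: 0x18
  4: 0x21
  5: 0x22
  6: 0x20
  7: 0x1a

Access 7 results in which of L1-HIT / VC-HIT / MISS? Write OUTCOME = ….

#0 0x20→b8/s0 MISS; vc=[]
#1 0x21→b8/s0 L1-HIT; vc=[]
#2 0x23→b8/s0 L1-HIT; vc=[]
#3 0x18→b6/s0 MISS; vc=[8]
#4 0x21→b8/s0 VC-HIT; vc=[6]
#5 0x22→b8/s0 L1-HIT; vc=[6]
#6 0x20→b8/s0 L1-HIT; vc=[6]
#7 0x1a→b6/s0 VC-HIT; vc=[8]

OUTCOME = VC-HIT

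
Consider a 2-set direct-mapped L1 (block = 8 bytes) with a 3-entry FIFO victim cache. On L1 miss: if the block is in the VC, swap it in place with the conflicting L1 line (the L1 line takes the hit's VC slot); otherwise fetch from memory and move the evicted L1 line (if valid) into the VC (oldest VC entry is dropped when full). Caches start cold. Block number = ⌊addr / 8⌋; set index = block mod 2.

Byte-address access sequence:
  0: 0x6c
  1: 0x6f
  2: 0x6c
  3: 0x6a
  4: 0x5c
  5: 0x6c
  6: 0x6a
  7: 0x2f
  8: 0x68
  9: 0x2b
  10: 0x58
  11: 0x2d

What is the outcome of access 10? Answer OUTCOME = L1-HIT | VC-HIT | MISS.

OUTCOME = VC-HIT

  [0] addr=0x6c blk=13 s=1: MISS | VC []
  [1] addr=0x6f blk=13 s=1: L1-HIT | VC []
  [2] addr=0x6c blk=13 s=1: L1-HIT | VC []
  [3] addr=0x6a blk=13 s=1: L1-HIT | VC []
  [4] addr=0x5c blk=11 s=1: MISS | VC [13]
  [5] addr=0x6c blk=13 s=1: VC-HIT | VC [11]
  [6] addr=0x6a blk=13 s=1: L1-HIT | VC [11]
  [7] addr=0x2f blk=5 s=1: MISS | VC [11, 13]
  [8] addr=0x68 blk=13 s=1: VC-HIT | VC [11, 5]
  [9] addr=0x2b blk=5 s=1: VC-HIT | VC [11, 13]
  [10] addr=0x58 blk=11 s=1: VC-HIT | VC [5, 13]
  [11] addr=0x2d blk=5 s=1: VC-HIT | VC [11, 13]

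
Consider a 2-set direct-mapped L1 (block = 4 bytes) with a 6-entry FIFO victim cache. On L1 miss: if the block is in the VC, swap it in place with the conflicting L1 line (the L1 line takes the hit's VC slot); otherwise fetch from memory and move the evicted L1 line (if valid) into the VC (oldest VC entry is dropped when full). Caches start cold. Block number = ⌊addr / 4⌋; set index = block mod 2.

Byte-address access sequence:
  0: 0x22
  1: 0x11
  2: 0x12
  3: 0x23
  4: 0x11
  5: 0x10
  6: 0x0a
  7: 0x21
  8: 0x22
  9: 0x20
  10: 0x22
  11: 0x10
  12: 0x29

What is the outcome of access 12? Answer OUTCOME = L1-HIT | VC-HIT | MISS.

OUTCOME = MISS

0: 0x22 (blk 8, set 0) → MISS  vc=[]
1: 0x11 (blk 4, set 0) → MISS  vc=[8]
2: 0x12 (blk 4, set 0) → L1-HIT  vc=[8]
3: 0x23 (blk 8, set 0) → VC-HIT  vc=[4]
4: 0x11 (blk 4, set 0) → VC-HIT  vc=[8]
5: 0x10 (blk 4, set 0) → L1-HIT  vc=[8]
6: 0xa (blk 2, set 0) → MISS  vc=[8, 4]
7: 0x21 (blk 8, set 0) → VC-HIT  vc=[2, 4]
8: 0x22 (blk 8, set 0) → L1-HIT  vc=[2, 4]
9: 0x20 (blk 8, set 0) → L1-HIT  vc=[2, 4]
10: 0x22 (blk 8, set 0) → L1-HIT  vc=[2, 4]
11: 0x10 (blk 4, set 0) → VC-HIT  vc=[2, 8]
12: 0x29 (blk 10, set 0) → MISS  vc=[2, 8, 4]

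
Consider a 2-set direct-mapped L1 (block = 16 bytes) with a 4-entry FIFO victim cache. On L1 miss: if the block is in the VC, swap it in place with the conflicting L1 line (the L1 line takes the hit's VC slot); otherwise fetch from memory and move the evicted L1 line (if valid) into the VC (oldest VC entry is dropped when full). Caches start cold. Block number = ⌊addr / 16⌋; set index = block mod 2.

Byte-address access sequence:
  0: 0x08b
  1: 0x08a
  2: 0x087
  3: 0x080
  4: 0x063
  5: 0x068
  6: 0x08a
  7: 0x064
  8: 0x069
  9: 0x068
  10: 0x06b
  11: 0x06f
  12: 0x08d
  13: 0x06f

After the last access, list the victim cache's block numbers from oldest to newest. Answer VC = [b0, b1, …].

VC = [8]

0: 0x8b (blk 8, set 0) → MISS  vc=[]
1: 0x8a (blk 8, set 0) → L1-HIT  vc=[]
2: 0x87 (blk 8, set 0) → L1-HIT  vc=[]
3: 0x80 (blk 8, set 0) → L1-HIT  vc=[]
4: 0x63 (blk 6, set 0) → MISS  vc=[8]
5: 0x68 (blk 6, set 0) → L1-HIT  vc=[8]
6: 0x8a (blk 8, set 0) → VC-HIT  vc=[6]
7: 0x64 (blk 6, set 0) → VC-HIT  vc=[8]
8: 0x69 (blk 6, set 0) → L1-HIT  vc=[8]
9: 0x68 (blk 6, set 0) → L1-HIT  vc=[8]
10: 0x6b (blk 6, set 0) → L1-HIT  vc=[8]
11: 0x6f (blk 6, set 0) → L1-HIT  vc=[8]
12: 0x8d (blk 8, set 0) → VC-HIT  vc=[6]
13: 0x6f (blk 6, set 0) → VC-HIT  vc=[8]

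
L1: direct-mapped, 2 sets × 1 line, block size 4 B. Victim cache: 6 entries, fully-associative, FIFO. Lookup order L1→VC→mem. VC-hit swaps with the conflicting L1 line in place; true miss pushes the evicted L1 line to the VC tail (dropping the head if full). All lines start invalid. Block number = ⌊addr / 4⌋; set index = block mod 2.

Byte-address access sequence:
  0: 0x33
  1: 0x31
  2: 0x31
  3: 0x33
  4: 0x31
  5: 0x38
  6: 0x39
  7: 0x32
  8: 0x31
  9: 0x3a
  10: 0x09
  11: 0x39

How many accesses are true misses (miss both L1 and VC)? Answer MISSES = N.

0: 0x33 (blk 12, set 0) → MISS  vc=[]
1: 0x31 (blk 12, set 0) → L1-HIT  vc=[]
2: 0x31 (blk 12, set 0) → L1-HIT  vc=[]
3: 0x33 (blk 12, set 0) → L1-HIT  vc=[]
4: 0x31 (blk 12, set 0) → L1-HIT  vc=[]
5: 0x38 (blk 14, set 0) → MISS  vc=[12]
6: 0x39 (blk 14, set 0) → L1-HIT  vc=[12]
7: 0x32 (blk 12, set 0) → VC-HIT  vc=[14]
8: 0x31 (blk 12, set 0) → L1-HIT  vc=[14]
9: 0x3a (blk 14, set 0) → VC-HIT  vc=[12]
10: 0x9 (blk 2, set 0) → MISS  vc=[12, 14]
11: 0x39 (blk 14, set 0) → VC-HIT  vc=[12, 2]

MISSES = 3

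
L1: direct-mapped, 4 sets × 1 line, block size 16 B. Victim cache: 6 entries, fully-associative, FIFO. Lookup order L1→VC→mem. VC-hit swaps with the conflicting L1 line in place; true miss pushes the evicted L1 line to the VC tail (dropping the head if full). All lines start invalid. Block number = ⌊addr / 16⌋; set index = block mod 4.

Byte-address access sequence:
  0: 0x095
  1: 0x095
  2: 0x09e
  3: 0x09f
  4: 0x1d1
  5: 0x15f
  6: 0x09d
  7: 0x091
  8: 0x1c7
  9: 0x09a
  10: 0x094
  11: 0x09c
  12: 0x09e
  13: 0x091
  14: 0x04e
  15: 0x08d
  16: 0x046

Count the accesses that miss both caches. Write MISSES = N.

0: 0x95 (blk 9, set 1) → MISS  vc=[]
1: 0x95 (blk 9, set 1) → L1-HIT  vc=[]
2: 0x9e (blk 9, set 1) → L1-HIT  vc=[]
3: 0x9f (blk 9, set 1) → L1-HIT  vc=[]
4: 0x1d1 (blk 29, set 1) → MISS  vc=[9]
5: 0x15f (blk 21, set 1) → MISS  vc=[9, 29]
6: 0x9d (blk 9, set 1) → VC-HIT  vc=[21, 29]
7: 0x91 (blk 9, set 1) → L1-HIT  vc=[21, 29]
8: 0x1c7 (blk 28, set 0) → MISS  vc=[21, 29]
9: 0x9a (blk 9, set 1) → L1-HIT  vc=[21, 29]
10: 0x94 (blk 9, set 1) → L1-HIT  vc=[21, 29]
11: 0x9c (blk 9, set 1) → L1-HIT  vc=[21, 29]
12: 0x9e (blk 9, set 1) → L1-HIT  vc=[21, 29]
13: 0x91 (blk 9, set 1) → L1-HIT  vc=[21, 29]
14: 0x4e (blk 4, set 0) → MISS  vc=[21, 29, 28]
15: 0x8d (blk 8, set 0) → MISS  vc=[21, 29, 28, 4]
16: 0x46 (blk 4, set 0) → VC-HIT  vc=[21, 29, 28, 8]

MISSES = 6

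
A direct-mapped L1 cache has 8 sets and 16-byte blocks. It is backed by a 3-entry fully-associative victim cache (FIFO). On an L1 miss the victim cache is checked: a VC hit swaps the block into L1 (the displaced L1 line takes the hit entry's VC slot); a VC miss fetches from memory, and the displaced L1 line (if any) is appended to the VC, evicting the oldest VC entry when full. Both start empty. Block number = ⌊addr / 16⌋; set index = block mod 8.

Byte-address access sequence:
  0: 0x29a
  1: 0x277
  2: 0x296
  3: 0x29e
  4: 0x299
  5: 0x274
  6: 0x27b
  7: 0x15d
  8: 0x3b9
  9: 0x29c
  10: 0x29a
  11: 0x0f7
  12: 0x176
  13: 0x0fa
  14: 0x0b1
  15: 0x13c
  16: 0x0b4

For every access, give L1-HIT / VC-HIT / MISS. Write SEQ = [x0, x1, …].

#0 0x29a→b41/s1 MISS; vc=[]
#1 0x277→b39/s7 MISS; vc=[]
#2 0x296→b41/s1 L1-HIT; vc=[]
#3 0x29e→b41/s1 L1-HIT; vc=[]
#4 0x299→b41/s1 L1-HIT; vc=[]
#5 0x274→b39/s7 L1-HIT; vc=[]
#6 0x27b→b39/s7 L1-HIT; vc=[]
#7 0x15d→b21/s5 MISS; vc=[]
#8 0x3b9→b59/s3 MISS; vc=[]
#9 0x29c→b41/s1 L1-HIT; vc=[]
#10 0x29a→b41/s1 L1-HIT; vc=[]
#11 0xf7→b15/s7 MISS; vc=[39]
#12 0x176→b23/s7 MISS; vc=[39,15]
#13 0xfa→b15/s7 VC-HIT; vc=[39,23]
#14 0xb1→b11/s3 MISS; vc=[39,23,59]
#15 0x13c→b19/s3 MISS; vc=[23,59,11]
#16 0xb4→b11/s3 VC-HIT; vc=[23,59,19]

SEQ = [MISS, MISS, L1-HIT, L1-HIT, L1-HIT, L1-HIT, L1-HIT, MISS, MISS, L1-HIT, L1-HIT, MISS, MISS, VC-HIT, MISS, MISS, VC-HIT]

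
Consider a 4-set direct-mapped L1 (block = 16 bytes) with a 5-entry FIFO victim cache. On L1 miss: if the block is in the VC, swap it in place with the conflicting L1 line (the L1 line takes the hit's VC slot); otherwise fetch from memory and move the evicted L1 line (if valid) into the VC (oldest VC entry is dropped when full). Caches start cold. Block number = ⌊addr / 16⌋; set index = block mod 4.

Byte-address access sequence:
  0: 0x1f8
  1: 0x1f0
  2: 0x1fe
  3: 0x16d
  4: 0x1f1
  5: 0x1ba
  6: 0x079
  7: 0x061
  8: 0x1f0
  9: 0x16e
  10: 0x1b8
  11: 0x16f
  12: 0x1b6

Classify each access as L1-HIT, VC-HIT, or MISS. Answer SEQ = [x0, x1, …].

0: 0x1f8 (blk 31, set 3) → MISS  vc=[]
1: 0x1f0 (blk 31, set 3) → L1-HIT  vc=[]
2: 0x1fe (blk 31, set 3) → L1-HIT  vc=[]
3: 0x16d (blk 22, set 2) → MISS  vc=[]
4: 0x1f1 (blk 31, set 3) → L1-HIT  vc=[]
5: 0x1ba (blk 27, set 3) → MISS  vc=[31]
6: 0x79 (blk 7, set 3) → MISS  vc=[31, 27]
7: 0x61 (blk 6, set 2) → MISS  vc=[31, 27, 22]
8: 0x1f0 (blk 31, set 3) → VC-HIT  vc=[7, 27, 22]
9: 0x16e (blk 22, set 2) → VC-HIT  vc=[7, 27, 6]
10: 0x1b8 (blk 27, set 3) → VC-HIT  vc=[7, 31, 6]
11: 0x16f (blk 22, set 2) → L1-HIT  vc=[7, 31, 6]
12: 0x1b6 (blk 27, set 3) → L1-HIT  vc=[7, 31, 6]

SEQ = [MISS, L1-HIT, L1-HIT, MISS, L1-HIT, MISS, MISS, MISS, VC-HIT, VC-HIT, VC-HIT, L1-HIT, L1-HIT]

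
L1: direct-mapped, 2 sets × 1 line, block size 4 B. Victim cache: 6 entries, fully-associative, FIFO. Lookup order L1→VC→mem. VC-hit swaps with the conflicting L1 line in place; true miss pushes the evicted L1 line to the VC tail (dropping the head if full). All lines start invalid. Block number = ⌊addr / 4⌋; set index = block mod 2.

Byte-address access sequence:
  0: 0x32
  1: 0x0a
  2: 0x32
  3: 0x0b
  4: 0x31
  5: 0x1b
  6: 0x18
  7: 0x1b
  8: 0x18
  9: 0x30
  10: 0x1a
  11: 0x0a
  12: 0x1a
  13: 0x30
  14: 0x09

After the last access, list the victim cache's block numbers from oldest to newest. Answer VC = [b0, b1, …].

VC = [12, 6]

0: 0x32 (blk 12, set 0) → MISS  vc=[]
1: 0xa (blk 2, set 0) → MISS  vc=[12]
2: 0x32 (blk 12, set 0) → VC-HIT  vc=[2]
3: 0xb (blk 2, set 0) → VC-HIT  vc=[12]
4: 0x31 (blk 12, set 0) → VC-HIT  vc=[2]
5: 0x1b (blk 6, set 0) → MISS  vc=[2, 12]
6: 0x18 (blk 6, set 0) → L1-HIT  vc=[2, 12]
7: 0x1b (blk 6, set 0) → L1-HIT  vc=[2, 12]
8: 0x18 (blk 6, set 0) → L1-HIT  vc=[2, 12]
9: 0x30 (blk 12, set 0) → VC-HIT  vc=[2, 6]
10: 0x1a (blk 6, set 0) → VC-HIT  vc=[2, 12]
11: 0xa (blk 2, set 0) → VC-HIT  vc=[6, 12]
12: 0x1a (blk 6, set 0) → VC-HIT  vc=[2, 12]
13: 0x30 (blk 12, set 0) → VC-HIT  vc=[2, 6]
14: 0x9 (blk 2, set 0) → VC-HIT  vc=[12, 6]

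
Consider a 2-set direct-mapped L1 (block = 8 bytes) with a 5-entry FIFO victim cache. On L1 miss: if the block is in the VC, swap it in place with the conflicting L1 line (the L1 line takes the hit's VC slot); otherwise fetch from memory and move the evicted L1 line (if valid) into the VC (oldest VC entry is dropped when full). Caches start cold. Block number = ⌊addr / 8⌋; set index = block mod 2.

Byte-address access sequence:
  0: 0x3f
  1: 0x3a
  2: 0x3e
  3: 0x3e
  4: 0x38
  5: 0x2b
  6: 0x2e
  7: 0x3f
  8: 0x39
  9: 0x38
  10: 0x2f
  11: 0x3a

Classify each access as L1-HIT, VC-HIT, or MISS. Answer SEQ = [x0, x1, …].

  [0] addr=0x3f blk=7 s=1: MISS | VC []
  [1] addr=0x3a blk=7 s=1: L1-HIT | VC []
  [2] addr=0x3e blk=7 s=1: L1-HIT | VC []
  [3] addr=0x3e blk=7 s=1: L1-HIT | VC []
  [4] addr=0x38 blk=7 s=1: L1-HIT | VC []
  [5] addr=0x2b blk=5 s=1: MISS | VC [7]
  [6] addr=0x2e blk=5 s=1: L1-HIT | VC [7]
  [7] addr=0x3f blk=7 s=1: VC-HIT | VC [5]
  [8] addr=0x39 blk=7 s=1: L1-HIT | VC [5]
  [9] addr=0x38 blk=7 s=1: L1-HIT | VC [5]
  [10] addr=0x2f blk=5 s=1: VC-HIT | VC [7]
  [11] addr=0x3a blk=7 s=1: VC-HIT | VC [5]

SEQ = [MISS, L1-HIT, L1-HIT, L1-HIT, L1-HIT, MISS, L1-HIT, VC-HIT, L1-HIT, L1-HIT, VC-HIT, VC-HIT]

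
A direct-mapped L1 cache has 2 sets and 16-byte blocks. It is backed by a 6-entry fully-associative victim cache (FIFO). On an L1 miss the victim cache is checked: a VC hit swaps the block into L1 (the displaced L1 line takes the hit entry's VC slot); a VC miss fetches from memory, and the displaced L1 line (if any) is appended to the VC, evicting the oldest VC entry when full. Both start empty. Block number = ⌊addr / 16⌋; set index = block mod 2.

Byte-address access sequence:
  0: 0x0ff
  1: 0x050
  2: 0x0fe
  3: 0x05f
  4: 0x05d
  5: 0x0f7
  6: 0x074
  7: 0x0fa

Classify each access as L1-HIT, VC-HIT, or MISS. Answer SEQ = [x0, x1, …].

0: 0xff (blk 15, set 1) → MISS  vc=[]
1: 0x50 (blk 5, set 1) → MISS  vc=[15]
2: 0xfe (blk 15, set 1) → VC-HIT  vc=[5]
3: 0x5f (blk 5, set 1) → VC-HIT  vc=[15]
4: 0x5d (blk 5, set 1) → L1-HIT  vc=[15]
5: 0xf7 (blk 15, set 1) → VC-HIT  vc=[5]
6: 0x74 (blk 7, set 1) → MISS  vc=[5, 15]
7: 0xfa (blk 15, set 1) → VC-HIT  vc=[5, 7]

SEQ = [MISS, MISS, VC-HIT, VC-HIT, L1-HIT, VC-HIT, MISS, VC-HIT]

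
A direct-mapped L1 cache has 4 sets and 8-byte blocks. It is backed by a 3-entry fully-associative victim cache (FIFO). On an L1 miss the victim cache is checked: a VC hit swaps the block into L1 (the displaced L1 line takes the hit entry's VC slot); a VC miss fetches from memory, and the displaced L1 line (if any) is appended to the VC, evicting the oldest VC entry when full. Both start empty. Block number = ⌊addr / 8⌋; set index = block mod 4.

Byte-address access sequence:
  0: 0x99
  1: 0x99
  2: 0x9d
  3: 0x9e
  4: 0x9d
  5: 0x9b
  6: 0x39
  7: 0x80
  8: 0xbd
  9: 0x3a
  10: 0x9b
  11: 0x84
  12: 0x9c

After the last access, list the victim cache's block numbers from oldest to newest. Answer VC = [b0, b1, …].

VC = [7, 23]

  [0] addr=0x99 blk=19 s=3: MISS | VC []
  [1] addr=0x99 blk=19 s=3: L1-HIT | VC []
  [2] addr=0x9d blk=19 s=3: L1-HIT | VC []
  [3] addr=0x9e blk=19 s=3: L1-HIT | VC []
  [4] addr=0x9d blk=19 s=3: L1-HIT | VC []
  [5] addr=0x9b blk=19 s=3: L1-HIT | VC []
  [6] addr=0x39 blk=7 s=3: MISS | VC [19]
  [7] addr=0x80 blk=16 s=0: MISS | VC [19]
  [8] addr=0xbd blk=23 s=3: MISS | VC [19, 7]
  [9] addr=0x3a blk=7 s=3: VC-HIT | VC [19, 23]
  [10] addr=0x9b blk=19 s=3: VC-HIT | VC [7, 23]
  [11] addr=0x84 blk=16 s=0: L1-HIT | VC [7, 23]
  [12] addr=0x9c blk=19 s=3: L1-HIT | VC [7, 23]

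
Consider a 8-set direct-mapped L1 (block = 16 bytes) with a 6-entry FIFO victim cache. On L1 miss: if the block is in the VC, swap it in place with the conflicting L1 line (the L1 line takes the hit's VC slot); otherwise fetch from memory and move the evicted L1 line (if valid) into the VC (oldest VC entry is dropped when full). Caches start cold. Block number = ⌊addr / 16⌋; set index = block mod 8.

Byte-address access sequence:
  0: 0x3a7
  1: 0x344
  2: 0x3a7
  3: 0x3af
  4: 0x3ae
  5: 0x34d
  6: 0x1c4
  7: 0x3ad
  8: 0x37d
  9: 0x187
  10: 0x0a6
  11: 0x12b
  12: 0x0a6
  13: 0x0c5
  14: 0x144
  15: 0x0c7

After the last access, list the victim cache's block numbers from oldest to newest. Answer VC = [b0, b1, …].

#0 0x3a7→b58/s2 MISS; vc=[]
#1 0x344→b52/s4 MISS; vc=[]
#2 0x3a7→b58/s2 L1-HIT; vc=[]
#3 0x3af→b58/s2 L1-HIT; vc=[]
#4 0x3ae→b58/s2 L1-HIT; vc=[]
#5 0x34d→b52/s4 L1-HIT; vc=[]
#6 0x1c4→b28/s4 MISS; vc=[52]
#7 0x3ad→b58/s2 L1-HIT; vc=[52]
#8 0x37d→b55/s7 MISS; vc=[52]
#9 0x187→b24/s0 MISS; vc=[52]
#10 0xa6→b10/s2 MISS; vc=[52,58]
#11 0x12b→b18/s2 MISS; vc=[52,58,10]
#12 0xa6→b10/s2 VC-HIT; vc=[52,58,18]
#13 0xc5→b12/s4 MISS; vc=[52,58,18,28]
#14 0x144→b20/s4 MISS; vc=[52,58,18,28,12]
#15 0xc7→b12/s4 VC-HIT; vc=[52,58,18,28,20]

VC = [52, 58, 18, 28, 20]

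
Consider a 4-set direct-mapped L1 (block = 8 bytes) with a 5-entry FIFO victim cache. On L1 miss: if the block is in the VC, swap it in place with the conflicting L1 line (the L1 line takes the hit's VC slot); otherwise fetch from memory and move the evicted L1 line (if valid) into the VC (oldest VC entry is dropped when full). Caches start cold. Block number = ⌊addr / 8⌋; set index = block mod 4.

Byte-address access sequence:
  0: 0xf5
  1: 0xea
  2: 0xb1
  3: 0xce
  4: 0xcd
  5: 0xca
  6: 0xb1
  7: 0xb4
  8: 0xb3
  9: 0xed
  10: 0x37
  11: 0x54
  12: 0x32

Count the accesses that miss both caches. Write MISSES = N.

0: 0xf5 (blk 30, set 2) → MISS  vc=[]
1: 0xea (blk 29, set 1) → MISS  vc=[]
2: 0xb1 (blk 22, set 2) → MISS  vc=[30]
3: 0xce (blk 25, set 1) → MISS  vc=[30, 29]
4: 0xcd (blk 25, set 1) → L1-HIT  vc=[30, 29]
5: 0xca (blk 25, set 1) → L1-HIT  vc=[30, 29]
6: 0xb1 (blk 22, set 2) → L1-HIT  vc=[30, 29]
7: 0xb4 (blk 22, set 2) → L1-HIT  vc=[30, 29]
8: 0xb3 (blk 22, set 2) → L1-HIT  vc=[30, 29]
9: 0xed (blk 29, set 1) → VC-HIT  vc=[30, 25]
10: 0x37 (blk 6, set 2) → MISS  vc=[30, 25, 22]
11: 0x54 (blk 10, set 2) → MISS  vc=[30, 25, 22, 6]
12: 0x32 (blk 6, set 2) → VC-HIT  vc=[30, 25, 22, 10]

MISSES = 6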